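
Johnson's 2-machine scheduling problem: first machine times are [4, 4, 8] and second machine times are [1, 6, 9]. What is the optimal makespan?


Apply Johnson's rule:
  Group 1 (a <= b): [(2, 4, 6), (3, 8, 9)]
  Group 2 (a > b): [(1, 4, 1)]
Optimal job order: [2, 3, 1]
Schedule:
  Job 2: M1 done at 4, M2 done at 10
  Job 3: M1 done at 12, M2 done at 21
  Job 1: M1 done at 16, M2 done at 22
Makespan = 22

22


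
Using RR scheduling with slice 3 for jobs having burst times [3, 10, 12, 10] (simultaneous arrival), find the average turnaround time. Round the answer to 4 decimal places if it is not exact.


Time quantum = 3
Execution trace:
  J1 runs 3 units, time = 3
  J2 runs 3 units, time = 6
  J3 runs 3 units, time = 9
  J4 runs 3 units, time = 12
  J2 runs 3 units, time = 15
  J3 runs 3 units, time = 18
  J4 runs 3 units, time = 21
  J2 runs 3 units, time = 24
  J3 runs 3 units, time = 27
  J4 runs 3 units, time = 30
  J2 runs 1 units, time = 31
  J3 runs 3 units, time = 34
  J4 runs 1 units, time = 35
Finish times: [3, 31, 34, 35]
Average turnaround = 103/4 = 25.75

25.75


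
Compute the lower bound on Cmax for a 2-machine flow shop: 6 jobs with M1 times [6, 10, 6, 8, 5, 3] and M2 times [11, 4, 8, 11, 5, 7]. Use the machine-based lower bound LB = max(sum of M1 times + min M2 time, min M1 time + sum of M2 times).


LB1 = sum(M1 times) + min(M2 times) = 38 + 4 = 42
LB2 = min(M1 times) + sum(M2 times) = 3 + 46 = 49
Lower bound = max(LB1, LB2) = max(42, 49) = 49

49


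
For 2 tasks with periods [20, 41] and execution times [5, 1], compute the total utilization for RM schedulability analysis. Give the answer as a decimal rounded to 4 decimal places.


Compute individual utilizations (exact fractions):
  Task 1: C/T = 5/20 = 1/4 (approx. 0.25)
  Task 2: C/T = 1/41 (approx. 0.0244)
Total utilization U = 1/4 + 1/41 = 45/164
Rounded to 4 decimal places: U = 0.2744
RM (Liu & Layland) bound for 2 tasks = 0.828427; compare with U = 45/164 (approx. 0.274390)
U <= bound, so schedulable by RM sufficient condition.

0.2744


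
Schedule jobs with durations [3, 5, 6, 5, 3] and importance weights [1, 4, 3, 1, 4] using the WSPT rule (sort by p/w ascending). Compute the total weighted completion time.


Compute p/w ratios and sort ascending (WSPT): [(3, 4), (5, 4), (6, 3), (3, 1), (5, 1)]
Compute weighted completion times:
  Job (p=3,w=4): C=3, w*C=4*3=12
  Job (p=5,w=4): C=8, w*C=4*8=32
  Job (p=6,w=3): C=14, w*C=3*14=42
  Job (p=3,w=1): C=17, w*C=1*17=17
  Job (p=5,w=1): C=22, w*C=1*22=22
Total weighted completion time = 125

125


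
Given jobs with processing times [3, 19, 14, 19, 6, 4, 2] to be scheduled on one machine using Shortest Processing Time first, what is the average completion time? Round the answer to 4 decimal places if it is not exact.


Sort jobs by processing time (SPT order): [2, 3, 4, 6, 14, 19, 19]
Compute completion times sequentially:
  Job 1: processing = 2, completes at 2
  Job 2: processing = 3, completes at 5
  Job 3: processing = 4, completes at 9
  Job 4: processing = 6, completes at 15
  Job 5: processing = 14, completes at 29
  Job 6: processing = 19, completes at 48
  Job 7: processing = 19, completes at 67
Sum of completion times = 175
Average completion time = 175/7 = 25.0

25.0


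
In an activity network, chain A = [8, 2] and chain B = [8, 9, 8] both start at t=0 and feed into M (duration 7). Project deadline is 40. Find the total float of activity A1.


Forward pass: ES(A1) = sum of predecessors on chain A = 0
EF = ES + duration = 0 + 8 = 8
Backward pass: LF(M) = deadline = 40; LS(M) = 40 - 7 = 33
LF(A1) = LS(M) - sum(successors on chain A) = 33 - 2 = 31
LS = LF - duration = 31 - 8 = 23
Total float = LS - ES = 23 - 0 = 23

23


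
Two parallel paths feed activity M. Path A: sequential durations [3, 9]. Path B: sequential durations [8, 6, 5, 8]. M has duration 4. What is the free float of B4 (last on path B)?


ES(B4) = sum of predecessors on chain B = 19
EF(B4) = ES + duration = 19 + 8 = 27
Successor of B4 is M. ES(M) = max(sum(A), sum(B)) = max(12, 27) = 27
Free float = ES(successor) - EF(current) = 27 - 27 = 0

0


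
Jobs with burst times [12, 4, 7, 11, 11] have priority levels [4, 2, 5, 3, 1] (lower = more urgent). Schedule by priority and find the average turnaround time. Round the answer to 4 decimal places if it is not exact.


Sort by priority (ascending = highest first):
Order: [(1, 11), (2, 4), (3, 11), (4, 12), (5, 7)]
Completion times:
  Priority 1, burst=11, C=11
  Priority 2, burst=4, C=15
  Priority 3, burst=11, C=26
  Priority 4, burst=12, C=38
  Priority 5, burst=7, C=45
Average turnaround = 135/5 = 27.0

27.0


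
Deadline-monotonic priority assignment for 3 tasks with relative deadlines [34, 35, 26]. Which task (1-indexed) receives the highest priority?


Sort tasks by relative deadline (ascending):
  Task 3: deadline = 26
  Task 1: deadline = 34
  Task 2: deadline = 35
Priority order (highest first): [3, 1, 2]
Highest priority task = 3

3


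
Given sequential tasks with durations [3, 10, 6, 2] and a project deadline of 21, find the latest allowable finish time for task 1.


LF(activity 1) = deadline - sum of successor durations
Successors: activities 2 through 4 with durations [10, 6, 2]
Sum of successor durations = 18
LF = 21 - 18 = 3

3


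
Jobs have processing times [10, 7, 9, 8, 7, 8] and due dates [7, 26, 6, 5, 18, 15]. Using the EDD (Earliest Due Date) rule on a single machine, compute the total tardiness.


Sort by due date (EDD order): [(8, 5), (9, 6), (10, 7), (8, 15), (7, 18), (7, 26)]
Compute completion times and tardiness:
  Job 1: p=8, d=5, C=8, tardiness=max(0,8-5)=3
  Job 2: p=9, d=6, C=17, tardiness=max(0,17-6)=11
  Job 3: p=10, d=7, C=27, tardiness=max(0,27-7)=20
  Job 4: p=8, d=15, C=35, tardiness=max(0,35-15)=20
  Job 5: p=7, d=18, C=42, tardiness=max(0,42-18)=24
  Job 6: p=7, d=26, C=49, tardiness=max(0,49-26)=23
Total tardiness = 101

101


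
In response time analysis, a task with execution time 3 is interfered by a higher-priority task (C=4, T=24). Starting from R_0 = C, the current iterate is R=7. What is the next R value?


R_next = C + ceil(R_prev / T_hp) * C_hp
ceil(7 / 24) = ceil(0.2917) = 1
Interference = 1 * 4 = 4
R_next = 3 + 4 = 7
R_next = R_prev, so the iteration has converged (response time = 7).

7


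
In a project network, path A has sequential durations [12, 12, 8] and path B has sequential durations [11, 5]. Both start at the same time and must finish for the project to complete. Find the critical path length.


Path A total = 12 + 12 + 8 = 32
Path B total = 11 + 5 = 16
Critical path = longest path = max(32, 16) = 32

32


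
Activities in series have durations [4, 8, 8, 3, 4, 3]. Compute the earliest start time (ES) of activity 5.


Activity 5 starts after activities 1 through 4 complete.
Predecessor durations: [4, 8, 8, 3]
ES = 4 + 8 + 8 + 3 = 23

23


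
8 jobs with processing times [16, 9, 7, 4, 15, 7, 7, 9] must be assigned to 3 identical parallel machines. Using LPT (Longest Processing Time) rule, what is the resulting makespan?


Sort jobs in decreasing order (LPT): [16, 15, 9, 9, 7, 7, 7, 4]
Assign each job to the least loaded machine:
  Machine 1: jobs [16, 7], load = 23
  Machine 2: jobs [15, 7, 4], load = 26
  Machine 3: jobs [9, 9, 7], load = 25
Makespan = max load = 26

26


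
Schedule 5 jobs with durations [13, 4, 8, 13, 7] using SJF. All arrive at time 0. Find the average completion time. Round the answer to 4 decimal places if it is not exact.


SJF order (ascending): [4, 7, 8, 13, 13]
Completion times:
  Job 1: burst=4, C=4
  Job 2: burst=7, C=11
  Job 3: burst=8, C=19
  Job 4: burst=13, C=32
  Job 5: burst=13, C=45
Average completion = 111/5 = 22.2

22.2


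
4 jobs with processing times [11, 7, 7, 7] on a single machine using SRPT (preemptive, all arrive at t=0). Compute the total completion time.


Since all jobs arrive at t=0, SRPT equals SPT ordering.
SPT order: [7, 7, 7, 11]
Completion times:
  Job 1: p=7, C=7
  Job 2: p=7, C=14
  Job 3: p=7, C=21
  Job 4: p=11, C=32
Total completion time = 7 + 14 + 21 + 32 = 74

74


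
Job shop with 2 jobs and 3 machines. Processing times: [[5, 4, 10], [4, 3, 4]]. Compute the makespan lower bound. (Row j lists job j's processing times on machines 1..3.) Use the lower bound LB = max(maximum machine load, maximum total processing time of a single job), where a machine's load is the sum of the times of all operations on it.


Machine loads:
  Machine 1: 5 + 4 = 9
  Machine 2: 4 + 3 = 7
  Machine 3: 10 + 4 = 14
Max machine load = 14
Job totals:
  Job 1: 19
  Job 2: 11
Max job total = 19
Lower bound = max(14, 19) = 19

19


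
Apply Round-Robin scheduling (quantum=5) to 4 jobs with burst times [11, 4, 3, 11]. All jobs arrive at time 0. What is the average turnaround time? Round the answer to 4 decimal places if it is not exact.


Time quantum = 5
Execution trace:
  J1 runs 5 units, time = 5
  J2 runs 4 units, time = 9
  J3 runs 3 units, time = 12
  J4 runs 5 units, time = 17
  J1 runs 5 units, time = 22
  J4 runs 5 units, time = 27
  J1 runs 1 units, time = 28
  J4 runs 1 units, time = 29
Finish times: [28, 9, 12, 29]
Average turnaround = 78/4 = 19.5

19.5


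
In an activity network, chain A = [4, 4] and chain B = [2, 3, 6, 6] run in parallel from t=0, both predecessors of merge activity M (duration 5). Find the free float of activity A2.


ES(A2) = sum of predecessors on chain A = 4
EF(A2) = ES + duration = 4 + 4 = 8
Successor of A2 is M. ES(M) = max(sum(A), sum(B)) = max(8, 17) = 17
Free float = ES(successor) - EF(current) = 17 - 8 = 9

9


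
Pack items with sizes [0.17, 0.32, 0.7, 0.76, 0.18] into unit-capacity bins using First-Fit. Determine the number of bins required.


Place items sequentially using First-Fit:
  Item 0.17 -> new Bin 1
  Item 0.32 -> Bin 1 (now 0.49)
  Item 0.7 -> new Bin 2
  Item 0.76 -> new Bin 3
  Item 0.18 -> Bin 1 (now 0.67)
Total bins used = 3

3


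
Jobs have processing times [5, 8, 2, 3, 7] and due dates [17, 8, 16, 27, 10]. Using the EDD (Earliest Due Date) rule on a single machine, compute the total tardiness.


Sort by due date (EDD order): [(8, 8), (7, 10), (2, 16), (5, 17), (3, 27)]
Compute completion times and tardiness:
  Job 1: p=8, d=8, C=8, tardiness=max(0,8-8)=0
  Job 2: p=7, d=10, C=15, tardiness=max(0,15-10)=5
  Job 3: p=2, d=16, C=17, tardiness=max(0,17-16)=1
  Job 4: p=5, d=17, C=22, tardiness=max(0,22-17)=5
  Job 5: p=3, d=27, C=25, tardiness=max(0,25-27)=0
Total tardiness = 11

11


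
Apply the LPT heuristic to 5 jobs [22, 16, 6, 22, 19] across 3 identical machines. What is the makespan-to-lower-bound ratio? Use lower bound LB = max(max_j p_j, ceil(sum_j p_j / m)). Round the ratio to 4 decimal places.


LPT order: [22, 22, 19, 16, 6]
Machine loads after assignment: [28, 22, 35]
LPT makespan = 35
Lower bound = max(max_job, ceil(total/3)) = max(22, 29) = 29
Ratio = 35 / 29 = 1.2069

1.2069


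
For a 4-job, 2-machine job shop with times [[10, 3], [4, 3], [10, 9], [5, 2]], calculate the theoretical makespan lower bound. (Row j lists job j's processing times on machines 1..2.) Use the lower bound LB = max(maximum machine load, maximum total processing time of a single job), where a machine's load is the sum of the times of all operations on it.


Machine loads:
  Machine 1: 10 + 4 + 10 + 5 = 29
  Machine 2: 3 + 3 + 9 + 2 = 17
Max machine load = 29
Job totals:
  Job 1: 13
  Job 2: 7
  Job 3: 19
  Job 4: 7
Max job total = 19
Lower bound = max(29, 19) = 29

29


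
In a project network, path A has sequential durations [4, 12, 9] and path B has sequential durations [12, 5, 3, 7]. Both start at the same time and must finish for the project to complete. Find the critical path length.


Path A total = 4 + 12 + 9 = 25
Path B total = 12 + 5 + 3 + 7 = 27
Critical path = longest path = max(25, 27) = 27

27


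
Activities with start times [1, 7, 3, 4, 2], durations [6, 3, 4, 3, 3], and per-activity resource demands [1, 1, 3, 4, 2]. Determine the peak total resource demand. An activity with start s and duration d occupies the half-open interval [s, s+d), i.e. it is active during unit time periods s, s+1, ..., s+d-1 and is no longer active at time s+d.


Each activity i is active on [start_i, start_i + duration_i).
Compute total resource usage per time slot:
  t=0: active resources = [], total = 0
  t=1: active resources = [1], total = 1
  t=2: active resources = [1, 2], total = 3
  t=3: active resources = [1, 3, 2], total = 6
  t=4: active resources = [1, 3, 4, 2], total = 10
  t=5: active resources = [1, 3, 4], total = 8
  t=6: active resources = [1, 3, 4], total = 8
  t=7: active resources = [1], total = 1
  t=8: active resources = [1], total = 1
  t=9: active resources = [1], total = 1
Peak resource demand = 10

10


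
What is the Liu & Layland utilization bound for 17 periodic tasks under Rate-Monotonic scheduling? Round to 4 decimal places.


Compute 2^(1/17) = 1.0416160107
Subtract 1: 1.0416160107 - 1 = 0.0416160107
Multiply by n: 17 * 0.0416160107 = 0.7074721819
Round to 4 dp: 0.7075

0.7075


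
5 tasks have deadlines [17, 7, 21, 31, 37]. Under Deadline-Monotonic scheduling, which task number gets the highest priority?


Sort tasks by relative deadline (ascending):
  Task 2: deadline = 7
  Task 1: deadline = 17
  Task 3: deadline = 21
  Task 4: deadline = 31
  Task 5: deadline = 37
Priority order (highest first): [2, 1, 3, 4, 5]
Highest priority task = 2

2


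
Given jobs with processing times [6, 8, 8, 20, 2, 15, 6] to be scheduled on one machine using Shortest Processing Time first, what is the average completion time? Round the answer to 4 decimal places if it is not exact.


Sort jobs by processing time (SPT order): [2, 6, 6, 8, 8, 15, 20]
Compute completion times sequentially:
  Job 1: processing = 2, completes at 2
  Job 2: processing = 6, completes at 8
  Job 3: processing = 6, completes at 14
  Job 4: processing = 8, completes at 22
  Job 5: processing = 8, completes at 30
  Job 6: processing = 15, completes at 45
  Job 7: processing = 20, completes at 65
Sum of completion times = 186
Average completion time = 186/7 = 26.5714

26.5714


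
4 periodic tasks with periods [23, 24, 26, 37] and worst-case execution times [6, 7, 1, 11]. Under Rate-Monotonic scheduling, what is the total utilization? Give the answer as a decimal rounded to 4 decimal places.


Compute individual utilizations (exact fractions):
  Task 1: C/T = 6/23 (approx. 0.2609)
  Task 2: C/T = 7/24 (approx. 0.2917)
  Task 3: C/T = 1/26 (approx. 0.0385)
  Task 4: C/T = 11/37 (approx. 0.2973)
Total utilization U = 6/23 + 7/24 + 1/26 + 11/37 = 235853/265512
Rounded to 4 decimal places: U = 0.8883
RM (Liu & Layland) bound for 4 tasks = 0.756828; compare with U = 235853/265512 (approx. 0.888295)
bound < U <= 1, so the RM sufficient condition is not met (inconclusive; an exact test such as response-time analysis is needed).

0.8883


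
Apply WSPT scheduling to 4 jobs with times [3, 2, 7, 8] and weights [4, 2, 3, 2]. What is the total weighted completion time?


Compute p/w ratios and sort ascending (WSPT): [(3, 4), (2, 2), (7, 3), (8, 2)]
Compute weighted completion times:
  Job (p=3,w=4): C=3, w*C=4*3=12
  Job (p=2,w=2): C=5, w*C=2*5=10
  Job (p=7,w=3): C=12, w*C=3*12=36
  Job (p=8,w=2): C=20, w*C=2*20=40
Total weighted completion time = 98

98


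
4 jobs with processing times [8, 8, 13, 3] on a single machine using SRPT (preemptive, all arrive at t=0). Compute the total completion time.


Since all jobs arrive at t=0, SRPT equals SPT ordering.
SPT order: [3, 8, 8, 13]
Completion times:
  Job 1: p=3, C=3
  Job 2: p=8, C=11
  Job 3: p=8, C=19
  Job 4: p=13, C=32
Total completion time = 3 + 11 + 19 + 32 = 65

65


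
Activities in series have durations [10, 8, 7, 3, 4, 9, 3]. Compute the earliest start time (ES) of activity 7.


Activity 7 starts after activities 1 through 6 complete.
Predecessor durations: [10, 8, 7, 3, 4, 9]
ES = 10 + 8 + 7 + 3 + 4 + 9 = 41

41


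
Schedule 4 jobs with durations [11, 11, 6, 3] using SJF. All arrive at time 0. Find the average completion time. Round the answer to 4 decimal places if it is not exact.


SJF order (ascending): [3, 6, 11, 11]
Completion times:
  Job 1: burst=3, C=3
  Job 2: burst=6, C=9
  Job 3: burst=11, C=20
  Job 4: burst=11, C=31
Average completion = 63/4 = 15.75

15.75


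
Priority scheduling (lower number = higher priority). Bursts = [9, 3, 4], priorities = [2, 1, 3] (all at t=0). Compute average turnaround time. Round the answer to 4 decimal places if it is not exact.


Sort by priority (ascending = highest first):
Order: [(1, 3), (2, 9), (3, 4)]
Completion times:
  Priority 1, burst=3, C=3
  Priority 2, burst=9, C=12
  Priority 3, burst=4, C=16
Average turnaround = 31/3 = 10.3333

10.3333


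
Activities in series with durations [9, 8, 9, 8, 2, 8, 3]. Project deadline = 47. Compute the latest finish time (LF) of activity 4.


LF(activity 4) = deadline - sum of successor durations
Successors: activities 5 through 7 with durations [2, 8, 3]
Sum of successor durations = 13
LF = 47 - 13 = 34

34


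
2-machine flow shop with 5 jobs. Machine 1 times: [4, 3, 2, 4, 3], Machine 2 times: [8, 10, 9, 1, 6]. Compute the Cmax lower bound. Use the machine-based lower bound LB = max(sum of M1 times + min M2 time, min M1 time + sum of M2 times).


LB1 = sum(M1 times) + min(M2 times) = 16 + 1 = 17
LB2 = min(M1 times) + sum(M2 times) = 2 + 34 = 36
Lower bound = max(LB1, LB2) = max(17, 36) = 36

36


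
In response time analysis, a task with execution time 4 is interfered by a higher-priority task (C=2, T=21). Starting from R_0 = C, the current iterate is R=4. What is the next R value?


R_next = C + ceil(R_prev / T_hp) * C_hp
ceil(4 / 21) = ceil(0.1905) = 1
Interference = 1 * 2 = 2
R_next = 4 + 2 = 6

6


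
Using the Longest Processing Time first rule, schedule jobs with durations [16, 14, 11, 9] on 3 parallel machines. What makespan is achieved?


Sort jobs in decreasing order (LPT): [16, 14, 11, 9]
Assign each job to the least loaded machine:
  Machine 1: jobs [16], load = 16
  Machine 2: jobs [14], load = 14
  Machine 3: jobs [11, 9], load = 20
Makespan = max load = 20

20


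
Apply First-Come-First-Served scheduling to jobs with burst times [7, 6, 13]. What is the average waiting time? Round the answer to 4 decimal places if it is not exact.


FCFS order (as given): [7, 6, 13]
Waiting times:
  Job 1: wait = 0
  Job 2: wait = 7
  Job 3: wait = 13
Sum of waiting times = 20
Average waiting time = 20/3 = 6.6667

6.6667


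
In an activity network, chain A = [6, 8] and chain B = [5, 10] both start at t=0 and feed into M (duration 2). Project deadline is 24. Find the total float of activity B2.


Forward pass: ES(B2) = sum of predecessors on chain B = 5
EF = ES + duration = 5 + 10 = 15
Backward pass: LF(M) = deadline = 24; LS(M) = 24 - 2 = 22
LF(B2) = LS(M) - sum(successors on chain B) = 22 - 0 = 22
LS = LF - duration = 22 - 10 = 12
Total float = LS - ES = 12 - 5 = 7

7


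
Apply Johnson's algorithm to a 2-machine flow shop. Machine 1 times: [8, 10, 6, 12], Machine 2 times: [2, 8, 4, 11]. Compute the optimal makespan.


Apply Johnson's rule:
  Group 1 (a <= b): []
  Group 2 (a > b): [(4, 12, 11), (2, 10, 8), (3, 6, 4), (1, 8, 2)]
Optimal job order: [4, 2, 3, 1]
Schedule:
  Job 4: M1 done at 12, M2 done at 23
  Job 2: M1 done at 22, M2 done at 31
  Job 3: M1 done at 28, M2 done at 35
  Job 1: M1 done at 36, M2 done at 38
Makespan = 38

38


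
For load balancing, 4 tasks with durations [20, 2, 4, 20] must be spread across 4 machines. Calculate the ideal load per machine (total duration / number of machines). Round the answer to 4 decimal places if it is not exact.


Total processing time = 20 + 2 + 4 + 20 = 46
Number of machines = 4
Ideal balanced load = 46 / 4 = 11.5

11.5


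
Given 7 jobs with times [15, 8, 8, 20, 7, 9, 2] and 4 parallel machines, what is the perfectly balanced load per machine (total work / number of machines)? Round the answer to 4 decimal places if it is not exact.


Total processing time = 15 + 8 + 8 + 20 + 7 + 9 + 2 = 69
Number of machines = 4
Ideal balanced load = 69 / 4 = 17.25

17.25


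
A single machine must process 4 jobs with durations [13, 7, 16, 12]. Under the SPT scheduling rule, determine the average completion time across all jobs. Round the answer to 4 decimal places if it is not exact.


Sort jobs by processing time (SPT order): [7, 12, 13, 16]
Compute completion times sequentially:
  Job 1: processing = 7, completes at 7
  Job 2: processing = 12, completes at 19
  Job 3: processing = 13, completes at 32
  Job 4: processing = 16, completes at 48
Sum of completion times = 106
Average completion time = 106/4 = 26.5

26.5


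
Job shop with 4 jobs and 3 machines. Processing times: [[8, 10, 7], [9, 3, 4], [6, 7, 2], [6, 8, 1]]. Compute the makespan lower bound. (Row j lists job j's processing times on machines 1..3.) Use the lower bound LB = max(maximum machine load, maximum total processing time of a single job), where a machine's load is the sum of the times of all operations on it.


Machine loads:
  Machine 1: 8 + 9 + 6 + 6 = 29
  Machine 2: 10 + 3 + 7 + 8 = 28
  Machine 3: 7 + 4 + 2 + 1 = 14
Max machine load = 29
Job totals:
  Job 1: 25
  Job 2: 16
  Job 3: 15
  Job 4: 15
Max job total = 25
Lower bound = max(29, 25) = 29

29


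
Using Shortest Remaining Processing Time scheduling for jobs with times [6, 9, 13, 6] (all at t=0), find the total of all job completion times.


Since all jobs arrive at t=0, SRPT equals SPT ordering.
SPT order: [6, 6, 9, 13]
Completion times:
  Job 1: p=6, C=6
  Job 2: p=6, C=12
  Job 3: p=9, C=21
  Job 4: p=13, C=34
Total completion time = 6 + 12 + 21 + 34 = 73

73


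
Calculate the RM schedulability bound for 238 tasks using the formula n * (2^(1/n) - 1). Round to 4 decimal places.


Compute 2^(1/238) = 1.0029166282
Subtract 1: 1.0029166282 - 1 = 0.0029166282
Multiply by n: 238 * 0.0029166282 = 0.6941575116
Round to 4 dp: 0.6942

0.6942


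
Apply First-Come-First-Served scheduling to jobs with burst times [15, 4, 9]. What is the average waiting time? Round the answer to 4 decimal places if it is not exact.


FCFS order (as given): [15, 4, 9]
Waiting times:
  Job 1: wait = 0
  Job 2: wait = 15
  Job 3: wait = 19
Sum of waiting times = 34
Average waiting time = 34/3 = 11.3333

11.3333


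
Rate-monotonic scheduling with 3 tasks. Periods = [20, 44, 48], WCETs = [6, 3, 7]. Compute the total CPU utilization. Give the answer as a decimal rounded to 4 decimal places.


Compute individual utilizations (exact fractions):
  Task 1: C/T = 6/20 = 3/10 (approx. 0.3)
  Task 2: C/T = 3/44 (approx. 0.0682)
  Task 3: C/T = 7/48 (approx. 0.1458)
Total utilization U = 3/10 + 3/44 + 7/48 = 1357/2640
Rounded to 4 decimal places: U = 0.5140
RM (Liu & Layland) bound for 3 tasks = 0.779763; compare with U = 1357/2640 (approx. 0.514015)
U <= bound, so schedulable by RM sufficient condition.

0.5140


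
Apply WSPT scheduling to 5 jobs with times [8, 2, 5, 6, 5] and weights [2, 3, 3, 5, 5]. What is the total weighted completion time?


Compute p/w ratios and sort ascending (WSPT): [(2, 3), (5, 5), (6, 5), (5, 3), (8, 2)]
Compute weighted completion times:
  Job (p=2,w=3): C=2, w*C=3*2=6
  Job (p=5,w=5): C=7, w*C=5*7=35
  Job (p=6,w=5): C=13, w*C=5*13=65
  Job (p=5,w=3): C=18, w*C=3*18=54
  Job (p=8,w=2): C=26, w*C=2*26=52
Total weighted completion time = 212

212


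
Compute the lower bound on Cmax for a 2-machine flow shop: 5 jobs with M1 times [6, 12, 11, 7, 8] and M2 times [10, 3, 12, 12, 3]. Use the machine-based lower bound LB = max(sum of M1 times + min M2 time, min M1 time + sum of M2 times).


LB1 = sum(M1 times) + min(M2 times) = 44 + 3 = 47
LB2 = min(M1 times) + sum(M2 times) = 6 + 40 = 46
Lower bound = max(LB1, LB2) = max(47, 46) = 47

47


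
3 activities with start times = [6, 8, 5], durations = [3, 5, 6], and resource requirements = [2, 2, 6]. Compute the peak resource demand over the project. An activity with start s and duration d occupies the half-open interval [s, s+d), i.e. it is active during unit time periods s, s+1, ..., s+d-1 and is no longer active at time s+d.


Each activity i is active on [start_i, start_i + duration_i).
Compute total resource usage per time slot:
  t=0: active resources = [], total = 0
  t=1: active resources = [], total = 0
  t=2: active resources = [], total = 0
  t=3: active resources = [], total = 0
  t=4: active resources = [], total = 0
  t=5: active resources = [6], total = 6
  t=6: active resources = [2, 6], total = 8
  t=7: active resources = [2, 6], total = 8
  t=8: active resources = [2, 2, 6], total = 10
  t=9: active resources = [2, 6], total = 8
  t=10: active resources = [2, 6], total = 8
  t=11: active resources = [2], total = 2
  t=12: active resources = [2], total = 2
Peak resource demand = 10

10


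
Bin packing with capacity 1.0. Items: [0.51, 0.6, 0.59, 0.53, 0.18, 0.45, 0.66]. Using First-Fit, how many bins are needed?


Place items sequentially using First-Fit:
  Item 0.51 -> new Bin 1
  Item 0.6 -> new Bin 2
  Item 0.59 -> new Bin 3
  Item 0.53 -> new Bin 4
  Item 0.18 -> Bin 1 (now 0.69)
  Item 0.45 -> Bin 4 (now 0.98)
  Item 0.66 -> new Bin 5
Total bins used = 5

5


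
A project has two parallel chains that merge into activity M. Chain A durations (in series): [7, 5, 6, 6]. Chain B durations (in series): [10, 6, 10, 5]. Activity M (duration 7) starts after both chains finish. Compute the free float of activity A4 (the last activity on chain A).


ES(A4) = sum of predecessors on chain A = 18
EF(A4) = ES + duration = 18 + 6 = 24
Successor of A4 is M. ES(M) = max(sum(A), sum(B)) = max(24, 31) = 31
Free float = ES(successor) - EF(current) = 31 - 24 = 7

7


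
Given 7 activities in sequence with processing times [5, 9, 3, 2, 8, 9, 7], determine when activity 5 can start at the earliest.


Activity 5 starts after activities 1 through 4 complete.
Predecessor durations: [5, 9, 3, 2]
ES = 5 + 9 + 3 + 2 = 19

19


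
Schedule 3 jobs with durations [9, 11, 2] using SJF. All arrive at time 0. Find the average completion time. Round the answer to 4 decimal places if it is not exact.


SJF order (ascending): [2, 9, 11]
Completion times:
  Job 1: burst=2, C=2
  Job 2: burst=9, C=11
  Job 3: burst=11, C=22
Average completion = 35/3 = 11.6667

11.6667


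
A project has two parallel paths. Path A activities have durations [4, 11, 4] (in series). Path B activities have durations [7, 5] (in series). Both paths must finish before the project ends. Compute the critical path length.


Path A total = 4 + 11 + 4 = 19
Path B total = 7 + 5 = 12
Critical path = longest path = max(19, 12) = 19

19


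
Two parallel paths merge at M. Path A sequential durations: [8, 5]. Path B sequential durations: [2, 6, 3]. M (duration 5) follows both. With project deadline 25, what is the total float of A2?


Forward pass: ES(A2) = sum of predecessors on chain A = 8
EF = ES + duration = 8 + 5 = 13
Backward pass: LF(M) = deadline = 25; LS(M) = 25 - 5 = 20
LF(A2) = LS(M) - sum(successors on chain A) = 20 - 0 = 20
LS = LF - duration = 20 - 5 = 15
Total float = LS - ES = 15 - 8 = 7

7


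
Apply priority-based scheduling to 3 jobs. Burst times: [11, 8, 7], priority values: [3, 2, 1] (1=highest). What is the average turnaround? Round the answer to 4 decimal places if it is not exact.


Sort by priority (ascending = highest first):
Order: [(1, 7), (2, 8), (3, 11)]
Completion times:
  Priority 1, burst=7, C=7
  Priority 2, burst=8, C=15
  Priority 3, burst=11, C=26
Average turnaround = 48/3 = 16.0

16.0


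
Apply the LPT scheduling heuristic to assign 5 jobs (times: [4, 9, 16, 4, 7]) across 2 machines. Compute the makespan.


Sort jobs in decreasing order (LPT): [16, 9, 7, 4, 4]
Assign each job to the least loaded machine:
  Machine 1: jobs [16, 4], load = 20
  Machine 2: jobs [9, 7, 4], load = 20
Makespan = max load = 20

20


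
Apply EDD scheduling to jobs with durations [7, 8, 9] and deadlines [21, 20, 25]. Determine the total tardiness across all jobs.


Sort by due date (EDD order): [(8, 20), (7, 21), (9, 25)]
Compute completion times and tardiness:
  Job 1: p=8, d=20, C=8, tardiness=max(0,8-20)=0
  Job 2: p=7, d=21, C=15, tardiness=max(0,15-21)=0
  Job 3: p=9, d=25, C=24, tardiness=max(0,24-25)=0
Total tardiness = 0

0


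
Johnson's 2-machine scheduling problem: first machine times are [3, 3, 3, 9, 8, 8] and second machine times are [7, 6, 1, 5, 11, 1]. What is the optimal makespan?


Apply Johnson's rule:
  Group 1 (a <= b): [(1, 3, 7), (2, 3, 6), (5, 8, 11)]
  Group 2 (a > b): [(4, 9, 5), (3, 3, 1), (6, 8, 1)]
Optimal job order: [1, 2, 5, 4, 3, 6]
Schedule:
  Job 1: M1 done at 3, M2 done at 10
  Job 2: M1 done at 6, M2 done at 16
  Job 5: M1 done at 14, M2 done at 27
  Job 4: M1 done at 23, M2 done at 32
  Job 3: M1 done at 26, M2 done at 33
  Job 6: M1 done at 34, M2 done at 35
Makespan = 35

35


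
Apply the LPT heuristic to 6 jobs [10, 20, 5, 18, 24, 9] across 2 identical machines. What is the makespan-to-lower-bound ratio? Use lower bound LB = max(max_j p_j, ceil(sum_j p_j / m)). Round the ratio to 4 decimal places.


LPT order: [24, 20, 18, 10, 9, 5]
Machine loads after assignment: [43, 43]
LPT makespan = 43
Lower bound = max(max_job, ceil(total/2)) = max(24, 43) = 43
Ratio = 43 / 43 = 1.0

1.0


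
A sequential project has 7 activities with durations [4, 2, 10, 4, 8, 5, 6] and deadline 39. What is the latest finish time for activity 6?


LF(activity 6) = deadline - sum of successor durations
Successors: activities 7 through 7 with durations [6]
Sum of successor durations = 6
LF = 39 - 6 = 33

33


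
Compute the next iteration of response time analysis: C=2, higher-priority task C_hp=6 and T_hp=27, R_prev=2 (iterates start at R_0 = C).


R_next = C + ceil(R_prev / T_hp) * C_hp
ceil(2 / 27) = ceil(0.0741) = 1
Interference = 1 * 6 = 6
R_next = 2 + 6 = 8

8


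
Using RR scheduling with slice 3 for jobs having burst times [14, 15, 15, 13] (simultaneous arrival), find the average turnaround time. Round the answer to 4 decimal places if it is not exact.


Time quantum = 3
Execution trace:
  J1 runs 3 units, time = 3
  J2 runs 3 units, time = 6
  J3 runs 3 units, time = 9
  J4 runs 3 units, time = 12
  J1 runs 3 units, time = 15
  J2 runs 3 units, time = 18
  J3 runs 3 units, time = 21
  J4 runs 3 units, time = 24
  J1 runs 3 units, time = 27
  J2 runs 3 units, time = 30
  J3 runs 3 units, time = 33
  J4 runs 3 units, time = 36
  J1 runs 3 units, time = 39
  J2 runs 3 units, time = 42
  J3 runs 3 units, time = 45
  J4 runs 3 units, time = 48
  J1 runs 2 units, time = 50
  J2 runs 3 units, time = 53
  J3 runs 3 units, time = 56
  J4 runs 1 units, time = 57
Finish times: [50, 53, 56, 57]
Average turnaround = 216/4 = 54.0

54.0


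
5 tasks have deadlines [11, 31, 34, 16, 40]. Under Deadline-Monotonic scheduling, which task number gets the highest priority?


Sort tasks by relative deadline (ascending):
  Task 1: deadline = 11
  Task 4: deadline = 16
  Task 2: deadline = 31
  Task 3: deadline = 34
  Task 5: deadline = 40
Priority order (highest first): [1, 4, 2, 3, 5]
Highest priority task = 1

1


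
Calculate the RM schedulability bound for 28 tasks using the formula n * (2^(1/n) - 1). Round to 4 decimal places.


Compute 2^(1/28) = 1.0250642120
Subtract 1: 1.0250642120 - 1 = 0.0250642120
Multiply by n: 28 * 0.0250642120 = 0.7017979360
Round to 4 dp: 0.7018

0.7018


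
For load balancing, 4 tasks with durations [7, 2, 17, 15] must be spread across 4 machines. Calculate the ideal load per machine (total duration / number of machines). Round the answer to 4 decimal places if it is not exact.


Total processing time = 7 + 2 + 17 + 15 = 41
Number of machines = 4
Ideal balanced load = 41 / 4 = 10.25

10.25


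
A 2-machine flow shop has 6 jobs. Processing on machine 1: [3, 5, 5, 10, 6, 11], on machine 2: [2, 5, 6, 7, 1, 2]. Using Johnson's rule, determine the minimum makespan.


Apply Johnson's rule:
  Group 1 (a <= b): [(2, 5, 5), (3, 5, 6)]
  Group 2 (a > b): [(4, 10, 7), (1, 3, 2), (6, 11, 2), (5, 6, 1)]
Optimal job order: [2, 3, 4, 1, 6, 5]
Schedule:
  Job 2: M1 done at 5, M2 done at 10
  Job 3: M1 done at 10, M2 done at 16
  Job 4: M1 done at 20, M2 done at 27
  Job 1: M1 done at 23, M2 done at 29
  Job 6: M1 done at 34, M2 done at 36
  Job 5: M1 done at 40, M2 done at 41
Makespan = 41

41


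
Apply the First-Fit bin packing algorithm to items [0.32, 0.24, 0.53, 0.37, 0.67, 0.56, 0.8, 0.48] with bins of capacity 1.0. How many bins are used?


Place items sequentially using First-Fit:
  Item 0.32 -> new Bin 1
  Item 0.24 -> Bin 1 (now 0.56)
  Item 0.53 -> new Bin 2
  Item 0.37 -> Bin 1 (now 0.93)
  Item 0.67 -> new Bin 3
  Item 0.56 -> new Bin 4
  Item 0.8 -> new Bin 5
  Item 0.48 -> new Bin 6
Total bins used = 6

6


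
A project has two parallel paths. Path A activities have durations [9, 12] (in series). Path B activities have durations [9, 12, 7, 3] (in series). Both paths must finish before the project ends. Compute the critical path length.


Path A total = 9 + 12 = 21
Path B total = 9 + 12 + 7 + 3 = 31
Critical path = longest path = max(21, 31) = 31

31


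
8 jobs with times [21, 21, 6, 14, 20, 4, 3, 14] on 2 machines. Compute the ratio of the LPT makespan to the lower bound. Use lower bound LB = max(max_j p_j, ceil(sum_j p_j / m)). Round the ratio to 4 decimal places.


LPT order: [21, 21, 20, 14, 14, 6, 4, 3]
Machine loads after assignment: [51, 52]
LPT makespan = 52
Lower bound = max(max_job, ceil(total/2)) = max(21, 52) = 52
Ratio = 52 / 52 = 1.0

1.0


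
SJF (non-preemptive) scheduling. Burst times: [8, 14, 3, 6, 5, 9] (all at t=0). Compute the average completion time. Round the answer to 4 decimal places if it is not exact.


SJF order (ascending): [3, 5, 6, 8, 9, 14]
Completion times:
  Job 1: burst=3, C=3
  Job 2: burst=5, C=8
  Job 3: burst=6, C=14
  Job 4: burst=8, C=22
  Job 5: burst=9, C=31
  Job 6: burst=14, C=45
Average completion = 123/6 = 20.5

20.5


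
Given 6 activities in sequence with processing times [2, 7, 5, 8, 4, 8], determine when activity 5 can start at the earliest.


Activity 5 starts after activities 1 through 4 complete.
Predecessor durations: [2, 7, 5, 8]
ES = 2 + 7 + 5 + 8 = 22

22


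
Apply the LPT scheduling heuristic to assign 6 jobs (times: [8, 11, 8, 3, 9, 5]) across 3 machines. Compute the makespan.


Sort jobs in decreasing order (LPT): [11, 9, 8, 8, 5, 3]
Assign each job to the least loaded machine:
  Machine 1: jobs [11, 3], load = 14
  Machine 2: jobs [9, 5], load = 14
  Machine 3: jobs [8, 8], load = 16
Makespan = max load = 16

16


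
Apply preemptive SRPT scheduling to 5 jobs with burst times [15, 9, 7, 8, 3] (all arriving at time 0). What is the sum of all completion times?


Since all jobs arrive at t=0, SRPT equals SPT ordering.
SPT order: [3, 7, 8, 9, 15]
Completion times:
  Job 1: p=3, C=3
  Job 2: p=7, C=10
  Job 3: p=8, C=18
  Job 4: p=9, C=27
  Job 5: p=15, C=42
Total completion time = 3 + 10 + 18 + 27 + 42 = 100

100


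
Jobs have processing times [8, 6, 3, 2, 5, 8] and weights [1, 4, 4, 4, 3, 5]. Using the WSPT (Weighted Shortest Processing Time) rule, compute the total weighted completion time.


Compute p/w ratios and sort ascending (WSPT): [(2, 4), (3, 4), (6, 4), (8, 5), (5, 3), (8, 1)]
Compute weighted completion times:
  Job (p=2,w=4): C=2, w*C=4*2=8
  Job (p=3,w=4): C=5, w*C=4*5=20
  Job (p=6,w=4): C=11, w*C=4*11=44
  Job (p=8,w=5): C=19, w*C=5*19=95
  Job (p=5,w=3): C=24, w*C=3*24=72
  Job (p=8,w=1): C=32, w*C=1*32=32
Total weighted completion time = 271

271


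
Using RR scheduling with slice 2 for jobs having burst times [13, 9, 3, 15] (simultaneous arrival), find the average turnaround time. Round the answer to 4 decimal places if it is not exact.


Time quantum = 2
Execution trace:
  J1 runs 2 units, time = 2
  J2 runs 2 units, time = 4
  J3 runs 2 units, time = 6
  J4 runs 2 units, time = 8
  J1 runs 2 units, time = 10
  J2 runs 2 units, time = 12
  J3 runs 1 units, time = 13
  J4 runs 2 units, time = 15
  J1 runs 2 units, time = 17
  J2 runs 2 units, time = 19
  J4 runs 2 units, time = 21
  J1 runs 2 units, time = 23
  J2 runs 2 units, time = 25
  J4 runs 2 units, time = 27
  J1 runs 2 units, time = 29
  J2 runs 1 units, time = 30
  J4 runs 2 units, time = 32
  J1 runs 2 units, time = 34
  J4 runs 2 units, time = 36
  J1 runs 1 units, time = 37
  J4 runs 2 units, time = 39
  J4 runs 1 units, time = 40
Finish times: [37, 30, 13, 40]
Average turnaround = 120/4 = 30.0

30.0


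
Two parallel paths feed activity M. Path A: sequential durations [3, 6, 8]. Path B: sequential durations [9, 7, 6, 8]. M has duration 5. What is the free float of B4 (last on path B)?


ES(B4) = sum of predecessors on chain B = 22
EF(B4) = ES + duration = 22 + 8 = 30
Successor of B4 is M. ES(M) = max(sum(A), sum(B)) = max(17, 30) = 30
Free float = ES(successor) - EF(current) = 30 - 30 = 0

0


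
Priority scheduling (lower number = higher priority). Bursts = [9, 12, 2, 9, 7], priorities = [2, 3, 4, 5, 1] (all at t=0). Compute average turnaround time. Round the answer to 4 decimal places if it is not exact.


Sort by priority (ascending = highest first):
Order: [(1, 7), (2, 9), (3, 12), (4, 2), (5, 9)]
Completion times:
  Priority 1, burst=7, C=7
  Priority 2, burst=9, C=16
  Priority 3, burst=12, C=28
  Priority 4, burst=2, C=30
  Priority 5, burst=9, C=39
Average turnaround = 120/5 = 24.0

24.0


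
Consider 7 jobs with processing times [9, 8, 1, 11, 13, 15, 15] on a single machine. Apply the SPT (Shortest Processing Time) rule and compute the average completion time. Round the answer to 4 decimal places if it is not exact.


Sort jobs by processing time (SPT order): [1, 8, 9, 11, 13, 15, 15]
Compute completion times sequentially:
  Job 1: processing = 1, completes at 1
  Job 2: processing = 8, completes at 9
  Job 3: processing = 9, completes at 18
  Job 4: processing = 11, completes at 29
  Job 5: processing = 13, completes at 42
  Job 6: processing = 15, completes at 57
  Job 7: processing = 15, completes at 72
Sum of completion times = 228
Average completion time = 228/7 = 32.5714

32.5714


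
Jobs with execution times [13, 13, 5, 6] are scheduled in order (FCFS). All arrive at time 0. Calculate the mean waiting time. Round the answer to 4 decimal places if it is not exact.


FCFS order (as given): [13, 13, 5, 6]
Waiting times:
  Job 1: wait = 0
  Job 2: wait = 13
  Job 3: wait = 26
  Job 4: wait = 31
Sum of waiting times = 70
Average waiting time = 70/4 = 17.5

17.5


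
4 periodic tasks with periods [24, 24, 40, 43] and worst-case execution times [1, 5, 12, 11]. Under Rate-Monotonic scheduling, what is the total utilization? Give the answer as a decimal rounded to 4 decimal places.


Compute individual utilizations (exact fractions):
  Task 1: C/T = 1/24 (approx. 0.0417)
  Task 2: C/T = 5/24 (approx. 0.2083)
  Task 3: C/T = 12/40 = 3/10 (approx. 0.3)
  Task 4: C/T = 11/43 (approx. 0.2558)
Total utilization U = 1/24 + 5/24 + 3/10 + 11/43 = 693/860
Rounded to 4 decimal places: U = 0.8058
RM (Liu & Layland) bound for 4 tasks = 0.756828; compare with U = 693/860 (approx. 0.805814)
bound < U <= 1, so the RM sufficient condition is not met (inconclusive; an exact test such as response-time analysis is needed).

0.8058


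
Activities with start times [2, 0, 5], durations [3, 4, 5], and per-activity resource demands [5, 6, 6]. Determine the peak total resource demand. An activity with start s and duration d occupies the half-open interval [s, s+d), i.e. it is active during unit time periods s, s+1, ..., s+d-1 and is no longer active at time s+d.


Each activity i is active on [start_i, start_i + duration_i).
Compute total resource usage per time slot:
  t=0: active resources = [6], total = 6
  t=1: active resources = [6], total = 6
  t=2: active resources = [5, 6], total = 11
  t=3: active resources = [5, 6], total = 11
  t=4: active resources = [5], total = 5
  t=5: active resources = [6], total = 6
  t=6: active resources = [6], total = 6
  t=7: active resources = [6], total = 6
  t=8: active resources = [6], total = 6
  t=9: active resources = [6], total = 6
Peak resource demand = 11

11
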